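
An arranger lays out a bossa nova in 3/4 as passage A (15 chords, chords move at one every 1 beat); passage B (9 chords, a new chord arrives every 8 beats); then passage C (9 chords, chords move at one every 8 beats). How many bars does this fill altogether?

53 bars

A: 15 × 1 = 15 beats = 5 bars.
B: 9 × 8 = 72 beats = 24 bars.
C: 9 × 8 = 72 beats = 24 bars.
Total: 5 + 24 + 24 = 53 bars.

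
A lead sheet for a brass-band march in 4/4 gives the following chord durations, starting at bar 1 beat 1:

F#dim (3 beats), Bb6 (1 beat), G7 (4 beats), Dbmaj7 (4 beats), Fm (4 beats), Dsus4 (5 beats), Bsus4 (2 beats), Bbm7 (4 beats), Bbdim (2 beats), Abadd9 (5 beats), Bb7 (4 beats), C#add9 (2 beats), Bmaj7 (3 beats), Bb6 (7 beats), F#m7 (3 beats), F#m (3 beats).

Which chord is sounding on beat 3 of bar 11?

Bmaj7

Beat 3 of bar 11 is beat (11−1)×4 + 3 = 43 overall.
Running totals: F#dim ends at 3, Bb6 ends at 4, G7 ends at 8, Dbmaj7 ends at 12, Fm ends at 16, Dsus4 ends at 21, Bsus4 ends at 23, Bbm7 ends at 27, Bbdim ends at 29, Abadd9 ends at 34, Bb7 ends at 38, C#add9 ends at 40, Bmaj7 ends at 43.
Beat 43 falls within Bmaj7.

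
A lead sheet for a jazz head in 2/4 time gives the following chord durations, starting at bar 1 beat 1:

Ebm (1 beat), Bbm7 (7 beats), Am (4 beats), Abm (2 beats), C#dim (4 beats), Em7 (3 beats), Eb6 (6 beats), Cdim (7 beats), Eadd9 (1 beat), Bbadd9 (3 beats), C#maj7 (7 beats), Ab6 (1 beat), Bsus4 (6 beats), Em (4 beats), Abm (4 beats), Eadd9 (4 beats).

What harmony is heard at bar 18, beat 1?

Beat 1 of bar 18 is beat (18−1)×2 + 1 = 35 overall.
Running totals: Ebm ends at 1, Bbm7 ends at 8, Am ends at 12, Abm ends at 14, C#dim ends at 18, Em7 ends at 21, Eb6 ends at 27, Cdim ends at 34, Eadd9 ends at 35.
Beat 35 falls within Eadd9.

Eadd9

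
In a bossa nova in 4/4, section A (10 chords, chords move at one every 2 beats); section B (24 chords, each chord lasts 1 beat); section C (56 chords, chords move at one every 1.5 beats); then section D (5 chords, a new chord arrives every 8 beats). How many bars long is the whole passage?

A: 10 × 2 = 20 beats = 5 bars.
B: 24 × 1 = 24 beats = 6 bars.
C: 56 × 1.5 = 84 beats = 21 bars.
D: 5 × 8 = 40 beats = 10 bars.
Total: 5 + 6 + 21 + 10 = 42 bars.

42 bars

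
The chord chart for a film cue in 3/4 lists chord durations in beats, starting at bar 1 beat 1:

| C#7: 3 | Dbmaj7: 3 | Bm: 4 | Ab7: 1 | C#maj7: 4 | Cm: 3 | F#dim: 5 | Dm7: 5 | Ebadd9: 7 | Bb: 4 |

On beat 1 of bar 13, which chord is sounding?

Beat 1 of bar 13 is beat (13−1)×3 + 1 = 37 overall.
Running totals: C#7 ends at 3, Dbmaj7 ends at 6, Bm ends at 10, Ab7 ends at 11, C#maj7 ends at 15, Cm ends at 18, F#dim ends at 23, Dm7 ends at 28, Ebadd9 ends at 35, Bb ends at 39.
Beat 37 falls within Bb.

Bb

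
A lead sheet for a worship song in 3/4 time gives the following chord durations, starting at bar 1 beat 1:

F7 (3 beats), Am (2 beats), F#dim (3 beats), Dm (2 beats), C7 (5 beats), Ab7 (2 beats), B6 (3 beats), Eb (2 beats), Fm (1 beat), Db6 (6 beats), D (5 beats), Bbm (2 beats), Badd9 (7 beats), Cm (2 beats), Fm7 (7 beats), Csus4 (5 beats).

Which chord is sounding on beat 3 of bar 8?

Beat 3 of bar 8 is beat (8−1)×3 + 3 = 24 overall.
Running totals: F7 ends at 3, Am ends at 5, F#dim ends at 8, Dm ends at 10, C7 ends at 15, Ab7 ends at 17, B6 ends at 20, Eb ends at 22, Fm ends at 23, Db6 ends at 29.
Beat 24 falls within Db6.

Db6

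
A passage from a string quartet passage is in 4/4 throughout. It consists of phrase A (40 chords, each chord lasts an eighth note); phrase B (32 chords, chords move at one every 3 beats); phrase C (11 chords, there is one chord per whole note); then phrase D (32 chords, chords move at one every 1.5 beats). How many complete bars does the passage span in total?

52 bars

A: 40 × 0.5 = 20 beats = 5 bars.
B: 32 × 3 = 96 beats = 24 bars.
C: 11 × 4 = 44 beats = 11 bars.
D: 32 × 1.5 = 48 beats = 12 bars.
Total: 5 + 24 + 11 + 12 = 52 bars.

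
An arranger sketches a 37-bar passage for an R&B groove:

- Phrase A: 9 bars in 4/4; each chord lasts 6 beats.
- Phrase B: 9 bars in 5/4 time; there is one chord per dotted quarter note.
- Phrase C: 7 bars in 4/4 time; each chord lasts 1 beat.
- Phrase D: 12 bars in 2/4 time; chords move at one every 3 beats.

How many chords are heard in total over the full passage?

A: 9 bars × 4 beats = 36 beats; 6 beats/chord → 6 chords.
B: 9 bars × 5 beats = 45 beats; 1.5 beats/chord → 30 chords.
C: 7 bars × 4 beats = 28 beats; 1 beat/chord → 28 chords.
D: 12 bars × 2 beats = 24 beats; 3 beats/chord → 8 chords.
Total: 6 + 30 + 28 + 8 = 72.

72 chords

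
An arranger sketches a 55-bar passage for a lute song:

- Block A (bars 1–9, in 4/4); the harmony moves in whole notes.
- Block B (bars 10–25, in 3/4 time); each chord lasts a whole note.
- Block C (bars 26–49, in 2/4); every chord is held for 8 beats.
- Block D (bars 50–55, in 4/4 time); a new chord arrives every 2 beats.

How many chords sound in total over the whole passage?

A: 9 bars × 4 beats = 36 beats; 4 beats/chord → 9 chords.
B: 16 bars × 3 beats = 48 beats; 4 beats/chord → 12 chords.
C: 24 bars × 2 beats = 48 beats; 8 beats/chord → 6 chords.
D: 6 bars × 4 beats = 24 beats; 2 beats/chord → 12 chords.
Total: 9 + 12 + 6 + 12 = 39.

39 chords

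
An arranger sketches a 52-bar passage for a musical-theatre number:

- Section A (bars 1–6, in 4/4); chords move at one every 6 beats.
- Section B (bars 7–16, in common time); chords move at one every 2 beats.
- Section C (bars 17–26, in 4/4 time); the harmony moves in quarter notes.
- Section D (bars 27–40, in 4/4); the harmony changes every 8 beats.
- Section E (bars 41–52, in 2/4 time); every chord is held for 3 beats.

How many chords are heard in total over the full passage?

A: 6 bars × 4 beats = 24 beats; 6 beats/chord → 4 chords.
B: 10 bars × 4 beats = 40 beats; 2 beats/chord → 20 chords.
C: 10 bars × 4 beats = 40 beats; 1 beat/chord → 40 chords.
D: 14 bars × 4 beats = 56 beats; 8 beats/chord → 7 chords.
E: 12 bars × 2 beats = 24 beats; 3 beats/chord → 8 chords.
Total: 4 + 20 + 40 + 7 + 8 = 79.

79 chords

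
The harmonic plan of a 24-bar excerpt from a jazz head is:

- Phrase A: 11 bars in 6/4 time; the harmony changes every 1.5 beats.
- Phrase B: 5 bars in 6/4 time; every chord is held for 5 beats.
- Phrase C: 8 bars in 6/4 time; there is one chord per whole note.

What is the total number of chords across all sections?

A has 66 beats and chords last 1.5 each, so 44 chords.
B has 30 beats and chords last 5 each, so 6 chords.
C has 48 beats and chords last 4 each, so 12 chords.
Total: 44 + 6 + 12 = 62.

62 chords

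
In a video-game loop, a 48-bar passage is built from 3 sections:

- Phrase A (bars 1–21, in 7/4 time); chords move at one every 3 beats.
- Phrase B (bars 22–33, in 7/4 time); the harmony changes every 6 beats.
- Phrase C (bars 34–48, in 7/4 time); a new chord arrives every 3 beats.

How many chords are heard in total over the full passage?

A has 147 beats and chords last 3 each, so 49 chords.
B has 84 beats and chords last 6 each, so 14 chords.
C has 105 beats and chords last 3 each, so 35 chords.
Total: 49 + 14 + 35 = 98.

98 chords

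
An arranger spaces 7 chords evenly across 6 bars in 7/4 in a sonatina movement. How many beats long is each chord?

6 bars × 7 beats/bar = 42 beats total.
42 beats ÷ 7 chords = 6 beats per chord.

6 beats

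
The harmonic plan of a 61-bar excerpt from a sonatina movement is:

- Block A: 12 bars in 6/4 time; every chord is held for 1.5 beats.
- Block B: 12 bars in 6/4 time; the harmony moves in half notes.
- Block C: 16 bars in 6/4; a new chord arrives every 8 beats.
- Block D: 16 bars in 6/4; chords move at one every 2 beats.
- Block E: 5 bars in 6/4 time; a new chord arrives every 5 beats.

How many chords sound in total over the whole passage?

A has 72 beats and chords last 1.5 each, so 48 chords.
B has 72 beats and chords last 2 each, so 36 chords.
C has 96 beats and chords last 8 each, so 12 chords.
D has 96 beats and chords last 2 each, so 48 chords.
E has 30 beats and chords last 5 each, so 6 chords.
Total: 48 + 36 + 12 + 48 + 6 = 150.

150 chords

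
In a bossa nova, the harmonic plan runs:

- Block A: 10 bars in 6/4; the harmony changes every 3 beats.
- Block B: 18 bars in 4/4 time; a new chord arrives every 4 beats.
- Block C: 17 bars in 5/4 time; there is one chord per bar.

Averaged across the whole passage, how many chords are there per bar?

A: 10 × 6 = 60 beats ÷ 3 = 20 chords.
B: 18 × 4 = 72 beats ÷ 4 = 18 chords.
C: 17 × 5 = 85 beats ÷ 5 = 17 chords.
Overall: 55 chords over 45 bars → 55/45 = 11/9 chords per bar.

11/9 chords per bar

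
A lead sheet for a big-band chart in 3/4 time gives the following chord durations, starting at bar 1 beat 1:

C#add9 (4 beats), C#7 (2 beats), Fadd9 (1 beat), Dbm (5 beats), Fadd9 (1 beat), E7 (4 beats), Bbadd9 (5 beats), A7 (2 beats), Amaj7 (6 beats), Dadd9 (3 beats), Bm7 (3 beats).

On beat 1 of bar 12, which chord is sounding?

Bm7

Beat 1 of bar 12 is beat (12−1)×3 + 1 = 34 overall.
Running totals: C#add9 ends at 4, C#7 ends at 6, Fadd9 ends at 7, Dbm ends at 12, Fadd9 ends at 13, E7 ends at 17, Bbadd9 ends at 22, A7 ends at 24, Amaj7 ends at 30, Dadd9 ends at 33, Bm7 ends at 36.
Beat 34 falls within Bm7.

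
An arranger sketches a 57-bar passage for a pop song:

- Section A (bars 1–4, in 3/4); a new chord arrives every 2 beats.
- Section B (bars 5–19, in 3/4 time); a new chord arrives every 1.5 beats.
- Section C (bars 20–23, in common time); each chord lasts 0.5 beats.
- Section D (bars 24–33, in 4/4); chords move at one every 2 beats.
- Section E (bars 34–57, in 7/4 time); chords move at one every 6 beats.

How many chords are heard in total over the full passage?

116 chords

A: 4·3 = 12 beats, 12/2 = 6 chords.
B: 15·3 = 45 beats, 45/1.5 = 30 chords.
C: 4·4 = 16 beats, 16/0.5 = 32 chords.
D: 10·4 = 40 beats, 40/2 = 20 chords.
E: 24·7 = 168 beats, 168/6 = 28 chords.
Total: 6 + 30 + 32 + 20 + 28 = 116.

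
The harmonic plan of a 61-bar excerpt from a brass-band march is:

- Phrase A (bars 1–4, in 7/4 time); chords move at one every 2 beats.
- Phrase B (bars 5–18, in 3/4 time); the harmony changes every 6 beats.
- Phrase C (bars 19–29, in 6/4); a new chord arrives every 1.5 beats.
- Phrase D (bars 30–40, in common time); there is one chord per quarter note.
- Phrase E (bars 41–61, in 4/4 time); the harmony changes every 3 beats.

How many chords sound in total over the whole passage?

137 chords

A: 4·7 = 28 beats, 28/2 = 14 chords.
B: 14·3 = 42 beats, 42/6 = 7 chords.
C: 11·6 = 66 beats, 66/1.5 = 44 chords.
D: 11·4 = 44 beats, 44/1 = 44 chords.
E: 21·4 = 84 beats, 84/3 = 28 chords.
Total: 14 + 7 + 44 + 44 + 28 = 137.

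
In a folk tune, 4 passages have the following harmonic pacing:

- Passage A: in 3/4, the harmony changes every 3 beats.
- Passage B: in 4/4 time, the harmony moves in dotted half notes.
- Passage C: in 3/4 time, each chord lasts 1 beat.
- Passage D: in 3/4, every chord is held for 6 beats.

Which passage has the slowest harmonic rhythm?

A: 3 beats/bar ÷ 3 beats/chord = 1 chord/bar.
B: 4 beats/bar ÷ 3 beats/chord = 4/3 chords/bar.
C: 3 beats/bar ÷ 1 beat/chord = 3 chords/bar.
D: 3 beats/bar ÷ 6 beats/chord = 0.5 chords/bar.
Slowest is D at 0.5 chords/bar.

Passage D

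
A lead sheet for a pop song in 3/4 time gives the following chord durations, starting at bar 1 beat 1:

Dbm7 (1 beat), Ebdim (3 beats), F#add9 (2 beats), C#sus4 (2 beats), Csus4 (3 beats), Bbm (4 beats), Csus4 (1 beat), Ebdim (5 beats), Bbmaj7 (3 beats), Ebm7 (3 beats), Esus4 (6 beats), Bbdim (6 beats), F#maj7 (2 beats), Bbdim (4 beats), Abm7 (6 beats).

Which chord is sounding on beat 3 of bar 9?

Beat 3 of bar 9 is beat (9−1)×3 + 3 = 27 overall.
Running totals: Dbm7 ends at 1, Ebdim ends at 4, F#add9 ends at 6, C#sus4 ends at 8, Csus4 ends at 11, Bbm ends at 15, Csus4 ends at 16, Ebdim ends at 21, Bbmaj7 ends at 24, Ebm7 ends at 27.
Beat 27 falls within Ebm7.

Ebm7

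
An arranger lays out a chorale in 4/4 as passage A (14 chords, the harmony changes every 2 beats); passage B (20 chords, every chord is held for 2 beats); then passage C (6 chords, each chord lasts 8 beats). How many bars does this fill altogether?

29 bars

A: 14 × 2 = 28 beats = 7 bars.
B: 20 × 2 = 40 beats = 10 bars.
C: 6 × 8 = 48 beats = 12 bars.
Total: 7 + 10 + 12 = 29 bars.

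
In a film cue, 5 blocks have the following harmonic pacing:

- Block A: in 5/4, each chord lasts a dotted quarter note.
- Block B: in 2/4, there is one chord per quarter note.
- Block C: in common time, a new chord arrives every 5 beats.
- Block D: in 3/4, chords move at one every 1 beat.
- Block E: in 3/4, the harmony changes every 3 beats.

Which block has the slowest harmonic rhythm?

Block C

A: 5 beats/bar ÷ 1.5 beats/chord = 10/3 chords/bar.
B: 2 beats/bar ÷ 1 beat/chord = 2 chords/bar.
C: 4 beats/bar ÷ 5 beats/chord = 0.8 chords/bar.
D: 3 beats/bar ÷ 1 beat/chord = 3 chords/bar.
E: 3 beats/bar ÷ 3 beats/chord = 1 chord/bar.
Slowest is C at 0.8 chords/bar.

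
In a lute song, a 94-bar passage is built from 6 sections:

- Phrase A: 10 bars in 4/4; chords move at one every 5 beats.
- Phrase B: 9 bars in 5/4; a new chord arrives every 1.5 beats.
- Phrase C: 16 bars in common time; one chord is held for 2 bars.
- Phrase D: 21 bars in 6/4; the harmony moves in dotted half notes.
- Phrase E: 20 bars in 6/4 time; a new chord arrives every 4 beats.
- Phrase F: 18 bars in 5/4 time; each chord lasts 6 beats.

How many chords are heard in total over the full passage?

A: 10 bars × 4 beats = 40 beats; 5 beats/chord → 8 chords.
B: 9 bars × 5 beats = 45 beats; 1.5 beats/chord → 30 chords.
C: 16 bars × 4 beats = 64 beats; 8 beats/chord → 8 chords.
D: 21 bars × 6 beats = 126 beats; 3 beats/chord → 42 chords.
E: 20 bars × 6 beats = 120 beats; 4 beats/chord → 30 chords.
F: 18 bars × 5 beats = 90 beats; 6 beats/chord → 15 chords.
Total: 8 + 30 + 8 + 42 + 30 + 15 = 133.

133 chords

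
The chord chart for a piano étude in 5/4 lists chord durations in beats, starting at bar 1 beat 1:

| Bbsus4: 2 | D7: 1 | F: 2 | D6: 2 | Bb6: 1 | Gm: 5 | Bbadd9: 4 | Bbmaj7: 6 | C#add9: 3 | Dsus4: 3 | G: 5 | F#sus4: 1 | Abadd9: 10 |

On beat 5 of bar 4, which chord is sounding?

Beat 5 of bar 4 is beat (4−1)×5 + 5 = 20 overall.
Running totals: Bbsus4 ends at 2, D7 ends at 3, F ends at 5, D6 ends at 7, Bb6 ends at 8, Gm ends at 13, Bbadd9 ends at 17, Bbmaj7 ends at 23.
Beat 20 falls within Bbmaj7.

Bbmaj7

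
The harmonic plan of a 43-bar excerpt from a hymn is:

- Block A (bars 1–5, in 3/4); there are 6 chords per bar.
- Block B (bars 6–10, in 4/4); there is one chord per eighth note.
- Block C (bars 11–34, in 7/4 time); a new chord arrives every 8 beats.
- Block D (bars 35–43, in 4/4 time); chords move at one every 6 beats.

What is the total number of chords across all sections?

97 chords

A: 5 bars × 3 beats = 15 beats; 0.5 beats/chord → 30 chords.
B: 5 bars × 4 beats = 20 beats; 0.5 beats/chord → 40 chords.
C: 24 bars × 7 beats = 168 beats; 8 beats/chord → 21 chords.
D: 9 bars × 4 beats = 36 beats; 6 beats/chord → 6 chords.
Total: 30 + 40 + 21 + 6 = 97.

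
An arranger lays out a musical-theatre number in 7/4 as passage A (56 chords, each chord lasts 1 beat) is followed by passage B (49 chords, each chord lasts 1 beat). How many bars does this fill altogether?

15 bars

A: 56 × 1 = 56 beats = 8 bars.
B: 49 × 1 = 49 beats = 7 bars.
Total: 8 + 7 = 15 bars.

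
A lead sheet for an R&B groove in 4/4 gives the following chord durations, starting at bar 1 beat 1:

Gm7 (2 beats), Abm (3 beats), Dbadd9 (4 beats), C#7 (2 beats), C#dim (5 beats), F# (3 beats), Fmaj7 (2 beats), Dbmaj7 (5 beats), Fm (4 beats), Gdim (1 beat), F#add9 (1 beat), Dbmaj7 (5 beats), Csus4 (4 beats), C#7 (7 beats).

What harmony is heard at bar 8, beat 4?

F#add9

Beat 4 of bar 8 is beat (8−1)×4 + 4 = 32 overall.
Running totals: Gm7 ends at 2, Abm ends at 5, Dbadd9 ends at 9, C#7 ends at 11, C#dim ends at 16, F# ends at 19, Fmaj7 ends at 21, Dbmaj7 ends at 26, Fm ends at 30, Gdim ends at 31, F#add9 ends at 32.
Beat 32 falls within F#add9.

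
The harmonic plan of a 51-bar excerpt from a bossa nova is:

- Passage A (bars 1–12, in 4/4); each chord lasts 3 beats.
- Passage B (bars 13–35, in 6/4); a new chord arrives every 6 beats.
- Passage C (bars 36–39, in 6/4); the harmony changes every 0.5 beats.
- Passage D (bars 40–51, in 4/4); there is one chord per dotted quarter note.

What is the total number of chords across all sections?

119 chords

A has 48 beats and chords last 3 each, so 16 chords.
B has 138 beats and chords last 6 each, so 23 chords.
C has 24 beats and chords last 0.5 each, so 48 chords.
D has 48 beats and chords last 1.5 each, so 32 chords.
Total: 16 + 23 + 48 + 32 = 119.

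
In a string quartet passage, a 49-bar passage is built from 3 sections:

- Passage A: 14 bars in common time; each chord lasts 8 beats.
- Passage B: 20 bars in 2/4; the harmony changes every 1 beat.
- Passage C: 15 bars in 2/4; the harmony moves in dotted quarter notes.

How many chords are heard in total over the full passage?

67 chords

A: 14·4 = 56 beats, 56/8 = 7 chords.
B: 20·2 = 40 beats, 40/1 = 40 chords.
C: 15·2 = 30 beats, 30/1.5 = 20 chords.
Total: 7 + 40 + 20 = 67.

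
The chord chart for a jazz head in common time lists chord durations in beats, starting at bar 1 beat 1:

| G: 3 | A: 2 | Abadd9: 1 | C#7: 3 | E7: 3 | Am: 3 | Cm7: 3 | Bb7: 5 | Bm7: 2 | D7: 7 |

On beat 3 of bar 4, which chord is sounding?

Am

Beat 3 of bar 4 is beat (4−1)×4 + 3 = 15 overall.
Running totals: G ends at 3, A ends at 5, Abadd9 ends at 6, C#7 ends at 9, E7 ends at 12, Am ends at 15.
Beat 15 falls within Am.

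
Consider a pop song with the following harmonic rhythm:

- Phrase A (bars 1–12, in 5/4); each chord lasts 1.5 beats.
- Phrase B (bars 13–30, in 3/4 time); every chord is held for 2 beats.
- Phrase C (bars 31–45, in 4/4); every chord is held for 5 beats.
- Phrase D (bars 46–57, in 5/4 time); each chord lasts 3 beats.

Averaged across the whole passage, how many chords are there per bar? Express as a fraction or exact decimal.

A: 12 bars of 5 beats is 60 beats; at 1.5 beats each that's 40 chords.
B: 18 bars of 3 beats is 54 beats; at 2 beats each that's 27 chords.
C: 15 bars of 4 beats is 60 beats; at 5 beats each that's 12 chords.
D: 12 bars of 5 beats is 60 beats; at 3 beats each that's 20 chords.
Overall: 99 chords over 57 bars → 99/57 = 33/19 chords per bar.

33/19 chords per bar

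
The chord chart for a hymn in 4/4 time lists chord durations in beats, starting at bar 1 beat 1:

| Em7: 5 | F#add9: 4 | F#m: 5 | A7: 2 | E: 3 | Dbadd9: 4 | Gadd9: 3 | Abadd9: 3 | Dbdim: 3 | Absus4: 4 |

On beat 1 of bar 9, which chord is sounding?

Absus4

Beat 1 of bar 9 is beat (9−1)×4 + 1 = 33 overall.
Running totals: Em7 ends at 5, F#add9 ends at 9, F#m ends at 14, A7 ends at 16, E ends at 19, Dbadd9 ends at 23, Gadd9 ends at 26, Abadd9 ends at 29, Dbdim ends at 32, Absus4 ends at 36.
Beat 33 falls within Absus4.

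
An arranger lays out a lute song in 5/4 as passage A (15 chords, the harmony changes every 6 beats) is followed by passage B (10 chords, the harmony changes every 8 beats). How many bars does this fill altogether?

A: 15 × 6 = 90 beats = 18 bars.
B: 10 × 8 = 80 beats = 16 bars.
Total: 18 + 16 = 34 bars.

34 bars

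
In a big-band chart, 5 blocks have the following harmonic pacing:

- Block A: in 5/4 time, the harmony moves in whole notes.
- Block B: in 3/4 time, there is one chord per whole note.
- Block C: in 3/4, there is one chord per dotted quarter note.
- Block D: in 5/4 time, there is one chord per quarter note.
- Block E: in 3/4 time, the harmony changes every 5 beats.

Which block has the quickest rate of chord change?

A: 5 beats/bar ÷ 4 beats/chord = 1.25 chords/bar.
B: 3 beats/bar ÷ 4 beats/chord = 0.75 chords/bar.
C: 3 beats/bar ÷ 1.5 beats/chord = 2 chords/bar.
D: 5 beats/bar ÷ 1 beat/chord = 5 chords/bar.
E: 3 beats/bar ÷ 5 beats/chord = 0.6 chords/bar.
Fastest is D at 5 chords/bar.

Block D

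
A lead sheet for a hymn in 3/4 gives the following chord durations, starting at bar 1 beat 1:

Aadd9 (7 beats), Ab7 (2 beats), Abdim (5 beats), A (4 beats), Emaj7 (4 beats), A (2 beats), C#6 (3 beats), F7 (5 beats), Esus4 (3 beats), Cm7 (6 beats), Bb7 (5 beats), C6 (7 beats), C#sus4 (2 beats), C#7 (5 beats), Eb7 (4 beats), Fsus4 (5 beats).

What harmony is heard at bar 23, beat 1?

Fsus4

Beat 1 of bar 23 is beat (23−1)×3 + 1 = 67 overall.
Running totals: Aadd9 ends at 7, Ab7 ends at 9, Abdim ends at 14, A ends at 18, Emaj7 ends at 22, A ends at 24, C#6 ends at 27, F7 ends at 32, Esus4 ends at 35, Cm7 ends at 41, Bb7 ends at 46, C6 ends at 53, C#sus4 ends at 55, C#7 ends at 60, Eb7 ends at 64, Fsus4 ends at 69.
Beat 67 falls within Fsus4.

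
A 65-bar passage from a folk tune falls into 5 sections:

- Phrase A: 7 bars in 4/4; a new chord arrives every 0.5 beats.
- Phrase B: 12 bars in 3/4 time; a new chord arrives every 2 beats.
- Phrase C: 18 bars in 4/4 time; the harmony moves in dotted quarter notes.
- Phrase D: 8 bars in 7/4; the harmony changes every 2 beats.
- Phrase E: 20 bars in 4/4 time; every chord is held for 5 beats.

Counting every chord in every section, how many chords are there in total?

166 chords

A: 7 bars × 4 beats = 28 beats; 0.5 beats/chord → 56 chords.
B: 12 bars × 3 beats = 36 beats; 2 beats/chord → 18 chords.
C: 18 bars × 4 beats = 72 beats; 1.5 beats/chord → 48 chords.
D: 8 bars × 7 beats = 56 beats; 2 beats/chord → 28 chords.
E: 20 bars × 4 beats = 80 beats; 5 beats/chord → 16 chords.
Total: 56 + 18 + 48 + 28 + 16 = 166.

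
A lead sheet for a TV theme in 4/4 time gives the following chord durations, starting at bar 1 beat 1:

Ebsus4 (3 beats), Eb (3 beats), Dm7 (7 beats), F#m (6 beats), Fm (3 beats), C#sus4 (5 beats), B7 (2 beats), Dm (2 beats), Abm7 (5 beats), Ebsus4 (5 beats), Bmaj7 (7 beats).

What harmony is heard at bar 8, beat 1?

Beat 1 of bar 8 is beat (8−1)×4 + 1 = 29 overall.
Running totals: Ebsus4 ends at 3, Eb ends at 6, Dm7 ends at 13, F#m ends at 19, Fm ends at 22, C#sus4 ends at 27, B7 ends at 29.
Beat 29 falls within B7.

B7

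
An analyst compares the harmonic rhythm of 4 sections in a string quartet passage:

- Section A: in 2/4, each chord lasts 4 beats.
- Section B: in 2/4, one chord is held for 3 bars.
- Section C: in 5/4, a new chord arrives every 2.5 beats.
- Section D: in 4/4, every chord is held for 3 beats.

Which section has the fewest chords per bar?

A: 2/4 = 0.5 chords/bar.
B: 2/6 = 1/3 chords/bar.
C: 5/2.5 = 2 chords/bar.
D: 4/3 = 4/3 chords/bar.
Slowest is B at 1/3 chords/bar.

Section B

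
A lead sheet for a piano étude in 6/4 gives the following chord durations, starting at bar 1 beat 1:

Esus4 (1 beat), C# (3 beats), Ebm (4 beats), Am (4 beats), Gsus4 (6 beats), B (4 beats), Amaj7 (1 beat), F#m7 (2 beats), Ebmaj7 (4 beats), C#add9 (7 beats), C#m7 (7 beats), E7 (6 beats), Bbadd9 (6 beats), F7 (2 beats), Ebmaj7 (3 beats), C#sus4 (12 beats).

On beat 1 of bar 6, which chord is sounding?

Beat 1 of bar 6 is beat (6−1)×6 + 1 = 31 overall.
Running totals: Esus4 ends at 1, C# ends at 4, Ebm ends at 8, Am ends at 12, Gsus4 ends at 18, B ends at 22, Amaj7 ends at 23, F#m7 ends at 25, Ebmaj7 ends at 29, C#add9 ends at 36.
Beat 31 falls within C#add9.

C#add9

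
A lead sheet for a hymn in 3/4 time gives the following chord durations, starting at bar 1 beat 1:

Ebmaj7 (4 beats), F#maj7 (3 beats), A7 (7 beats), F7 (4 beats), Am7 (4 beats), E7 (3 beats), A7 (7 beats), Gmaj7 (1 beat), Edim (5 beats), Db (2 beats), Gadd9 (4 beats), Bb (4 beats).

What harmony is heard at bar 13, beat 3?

Db

Beat 3 of bar 13 is beat (13−1)×3 + 3 = 39 overall.
Running totals: Ebmaj7 ends at 4, F#maj7 ends at 7, A7 ends at 14, F7 ends at 18, Am7 ends at 22, E7 ends at 25, A7 ends at 32, Gmaj7 ends at 33, Edim ends at 38, Db ends at 40.
Beat 39 falls within Db.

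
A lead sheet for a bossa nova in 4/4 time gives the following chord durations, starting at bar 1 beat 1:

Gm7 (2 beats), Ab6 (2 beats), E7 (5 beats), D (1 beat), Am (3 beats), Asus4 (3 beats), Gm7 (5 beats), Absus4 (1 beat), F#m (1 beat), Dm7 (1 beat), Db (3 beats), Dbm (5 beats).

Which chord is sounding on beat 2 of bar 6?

Absus4

Beat 2 of bar 6 is beat (6−1)×4 + 2 = 22 overall.
Running totals: Gm7 ends at 2, Ab6 ends at 4, E7 ends at 9, D ends at 10, Am ends at 13, Asus4 ends at 16, Gm7 ends at 21, Absus4 ends at 22.
Beat 22 falls within Absus4.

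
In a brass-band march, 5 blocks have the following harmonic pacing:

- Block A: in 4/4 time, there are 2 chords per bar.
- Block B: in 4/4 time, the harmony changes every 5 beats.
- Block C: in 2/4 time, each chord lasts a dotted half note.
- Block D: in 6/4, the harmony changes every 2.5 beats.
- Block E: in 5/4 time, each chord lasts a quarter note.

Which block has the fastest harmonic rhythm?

Block E

A: each chord is 2 beats in 4/4, so 2 per bar.
B: each chord is 5 beats in 4/4, so 0.8 per bar.
C: each chord is 3 beats in 2/4, so 2/3 per bar.
D: each chord is 2.5 beats in 6/4, so 2.4 per bar.
E: each chord is 1 beat in 5/4, so 5 per bar.
Fastest is E at 5 chords/bar.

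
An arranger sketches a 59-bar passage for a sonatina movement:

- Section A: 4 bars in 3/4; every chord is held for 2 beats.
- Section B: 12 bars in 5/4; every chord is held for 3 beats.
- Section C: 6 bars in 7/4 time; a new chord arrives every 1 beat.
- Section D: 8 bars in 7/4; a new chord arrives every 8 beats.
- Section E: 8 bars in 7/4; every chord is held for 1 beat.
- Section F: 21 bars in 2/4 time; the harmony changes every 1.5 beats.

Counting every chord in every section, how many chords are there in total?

A: 4·3 = 12 beats, 12/2 = 6 chords.
B: 12·5 = 60 beats, 60/3 = 20 chords.
C: 6·7 = 42 beats, 42/1 = 42 chords.
D: 8·7 = 56 beats, 56/8 = 7 chords.
E: 8·7 = 56 beats, 56/1 = 56 chords.
F: 21·2 = 42 beats, 42/1.5 = 28 chords.
Total: 6 + 20 + 42 + 7 + 56 + 28 = 159.

159 chords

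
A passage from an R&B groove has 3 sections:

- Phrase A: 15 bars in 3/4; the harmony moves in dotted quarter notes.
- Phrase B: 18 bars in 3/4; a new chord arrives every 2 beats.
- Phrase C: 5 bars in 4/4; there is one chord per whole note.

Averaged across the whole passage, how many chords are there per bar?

A: 15 bars of 3 beats is 45 beats; at 1.5 beats each that's 30 chords.
B: 18 bars of 3 beats is 54 beats; at 2 beats each that's 27 chords.
C: 5 bars of 4 beats is 20 beats; at 4 beats each that's 5 chords.
Overall: 62 chords over 38 bars → 62/38 = 31/19 chords per bar.

31/19 chords per bar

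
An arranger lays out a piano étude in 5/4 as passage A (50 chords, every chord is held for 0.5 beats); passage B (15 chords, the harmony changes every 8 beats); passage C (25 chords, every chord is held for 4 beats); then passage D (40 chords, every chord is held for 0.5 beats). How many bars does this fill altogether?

A: 50 × 0.5 = 25 beats = 5 bars.
B: 15 × 8 = 120 beats = 24 bars.
C: 25 × 4 = 100 beats = 20 bars.
D: 40 × 0.5 = 20 beats = 4 bars.
Total: 5 + 24 + 20 + 4 = 53 bars.

53 bars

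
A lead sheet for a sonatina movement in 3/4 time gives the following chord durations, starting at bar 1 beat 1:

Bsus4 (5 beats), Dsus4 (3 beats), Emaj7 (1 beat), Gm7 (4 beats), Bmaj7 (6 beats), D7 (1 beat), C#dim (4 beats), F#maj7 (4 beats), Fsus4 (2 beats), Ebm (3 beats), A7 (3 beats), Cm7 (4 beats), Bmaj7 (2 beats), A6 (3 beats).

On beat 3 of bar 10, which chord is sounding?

Beat 3 of bar 10 is beat (10−1)×3 + 3 = 30 overall.
Running totals: Bsus4 ends at 5, Dsus4 ends at 8, Emaj7 ends at 9, Gm7 ends at 13, Bmaj7 ends at 19, D7 ends at 20, C#dim ends at 24, F#maj7 ends at 28, Fsus4 ends at 30.
Beat 30 falls within Fsus4.

Fsus4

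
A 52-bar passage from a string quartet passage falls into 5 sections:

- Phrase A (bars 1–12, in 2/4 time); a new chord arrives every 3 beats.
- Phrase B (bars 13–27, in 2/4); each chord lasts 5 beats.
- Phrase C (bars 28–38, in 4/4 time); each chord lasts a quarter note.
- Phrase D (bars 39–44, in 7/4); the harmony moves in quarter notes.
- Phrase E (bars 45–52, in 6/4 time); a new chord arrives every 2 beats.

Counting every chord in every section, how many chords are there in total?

A has 24 beats and chords last 3 each, so 8 chords.
B has 30 beats and chords last 5 each, so 6 chords.
C has 44 beats and chords last 1 each, so 44 chords.
D has 42 beats and chords last 1 each, so 42 chords.
E has 48 beats and chords last 2 each, so 24 chords.
Total: 8 + 6 + 44 + 42 + 24 = 124.

124 chords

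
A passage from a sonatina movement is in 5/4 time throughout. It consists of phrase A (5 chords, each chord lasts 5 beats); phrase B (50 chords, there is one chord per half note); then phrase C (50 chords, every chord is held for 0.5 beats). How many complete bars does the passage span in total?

30 bars

A: 5 × 5 = 25 beats = 5 bars.
B: 50 × 2 = 100 beats = 20 bars.
C: 50 × 0.5 = 25 beats = 5 bars.
Total: 5 + 20 + 5 = 30 bars.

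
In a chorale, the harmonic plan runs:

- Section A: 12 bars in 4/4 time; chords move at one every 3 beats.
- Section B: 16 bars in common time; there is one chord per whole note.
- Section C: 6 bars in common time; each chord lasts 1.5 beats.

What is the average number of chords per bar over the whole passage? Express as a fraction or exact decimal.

A: 12 × 4 = 48 beats ÷ 3 = 16 chords.
B: 16 × 4 = 64 beats ÷ 4 = 16 chords.
C: 6 × 4 = 24 beats ÷ 1.5 = 16 chords.
Overall: 48 chords over 34 bars → 48/34 = 24/17 chords per bar.

24/17 chords per bar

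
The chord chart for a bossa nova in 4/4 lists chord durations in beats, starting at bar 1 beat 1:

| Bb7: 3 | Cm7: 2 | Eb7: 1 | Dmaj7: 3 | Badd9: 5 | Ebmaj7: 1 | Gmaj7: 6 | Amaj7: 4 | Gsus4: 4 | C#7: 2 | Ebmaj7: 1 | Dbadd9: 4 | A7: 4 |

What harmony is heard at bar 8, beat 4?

Ebmaj7

Beat 4 of bar 8 is beat (8−1)×4 + 4 = 32 overall.
Running totals: Bb7 ends at 3, Cm7 ends at 5, Eb7 ends at 6, Dmaj7 ends at 9, Badd9 ends at 14, Ebmaj7 ends at 15, Gmaj7 ends at 21, Amaj7 ends at 25, Gsus4 ends at 29, C#7 ends at 31, Ebmaj7 ends at 32.
Beat 32 falls within Ebmaj7.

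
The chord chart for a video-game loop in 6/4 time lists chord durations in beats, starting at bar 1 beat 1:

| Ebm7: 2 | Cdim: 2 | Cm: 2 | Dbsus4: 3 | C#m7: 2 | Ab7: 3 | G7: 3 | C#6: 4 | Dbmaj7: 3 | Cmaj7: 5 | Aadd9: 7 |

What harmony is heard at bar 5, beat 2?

Beat 2 of bar 5 is beat (5−1)×6 + 2 = 26 overall.
Running totals: Ebm7 ends at 2, Cdim ends at 4, Cm ends at 6, Dbsus4 ends at 9, C#m7 ends at 11, Ab7 ends at 14, G7 ends at 17, C#6 ends at 21, Dbmaj7 ends at 24, Cmaj7 ends at 29.
Beat 26 falls within Cmaj7.

Cmaj7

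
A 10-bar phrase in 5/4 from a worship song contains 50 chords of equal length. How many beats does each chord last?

1 beat

10 bars × 5 beats/bar = 50 beats total.
50 beats ÷ 50 chords = 1 beats per chord.
(That is a quarter note.)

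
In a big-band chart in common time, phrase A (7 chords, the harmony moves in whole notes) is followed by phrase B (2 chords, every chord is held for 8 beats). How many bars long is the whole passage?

A: 7 × 4 = 28 beats = 7 bars.
B: 2 × 8 = 16 beats = 4 bars.
Total: 7 + 4 = 11 bars.

11 bars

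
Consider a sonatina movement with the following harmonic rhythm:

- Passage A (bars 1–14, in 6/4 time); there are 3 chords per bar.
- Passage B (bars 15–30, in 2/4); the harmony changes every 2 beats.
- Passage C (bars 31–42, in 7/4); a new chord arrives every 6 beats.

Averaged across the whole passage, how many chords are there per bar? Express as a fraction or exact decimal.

12/7 chords per bar

A: 14 bars of 6 beats is 84 beats; at 2 beats each that's 42 chords.
B: 16 bars of 2 beats is 32 beats; at 2 beats each that's 16 chords.
C: 12 bars of 7 beats is 84 beats; at 6 beats each that's 14 chords.
Overall: 72 chords over 42 bars → 72/42 = 12/7 chords per bar.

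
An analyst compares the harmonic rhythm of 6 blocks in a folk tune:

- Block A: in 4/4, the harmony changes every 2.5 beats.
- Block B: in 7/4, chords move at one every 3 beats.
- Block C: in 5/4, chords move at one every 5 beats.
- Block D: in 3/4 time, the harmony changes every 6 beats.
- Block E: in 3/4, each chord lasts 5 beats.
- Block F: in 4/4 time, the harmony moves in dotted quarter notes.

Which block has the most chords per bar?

Block F

A: each chord is 2.5 beats in 4/4, so 1.6 per bar.
B: each chord is 3 beats in 7/4, so 7/3 per bar.
C: each chord is 5 beats in 5/4, so 1 per bar.
D: each chord is 6 beats in 3/4, so 0.5 per bar.
E: each chord is 5 beats in 3/4, so 0.6 per bar.
F: each chord is 1.5 beats in 4/4, so 8/3 per bar.
Fastest is F at 8/3 chords/bar.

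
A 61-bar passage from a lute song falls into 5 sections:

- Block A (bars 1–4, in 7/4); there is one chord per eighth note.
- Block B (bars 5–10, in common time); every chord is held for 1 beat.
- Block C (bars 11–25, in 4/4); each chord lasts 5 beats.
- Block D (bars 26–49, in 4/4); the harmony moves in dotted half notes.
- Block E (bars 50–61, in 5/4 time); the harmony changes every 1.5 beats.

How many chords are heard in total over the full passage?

A: 4·7 = 28 beats, 28/0.5 = 56 chords.
B: 6·4 = 24 beats, 24/1 = 24 chords.
C: 15·4 = 60 beats, 60/5 = 12 chords.
D: 24·4 = 96 beats, 96/3 = 32 chords.
E: 12·5 = 60 beats, 60/1.5 = 40 chords.
Total: 56 + 24 + 12 + 32 + 40 = 164.

164 chords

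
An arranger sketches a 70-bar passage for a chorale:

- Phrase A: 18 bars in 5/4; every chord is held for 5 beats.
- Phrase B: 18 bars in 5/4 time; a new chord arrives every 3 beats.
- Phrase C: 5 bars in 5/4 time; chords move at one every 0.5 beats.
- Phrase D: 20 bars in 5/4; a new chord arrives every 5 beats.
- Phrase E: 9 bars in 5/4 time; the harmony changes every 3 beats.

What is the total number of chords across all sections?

A: 18 bars × 5 beats = 90 beats; 5 beats/chord → 18 chords.
B: 18 bars × 5 beats = 90 beats; 3 beats/chord → 30 chords.
C: 5 bars × 5 beats = 25 beats; 0.5 beats/chord → 50 chords.
D: 20 bars × 5 beats = 100 beats; 5 beats/chord → 20 chords.
E: 9 bars × 5 beats = 45 beats; 3 beats/chord → 15 chords.
Total: 18 + 30 + 50 + 20 + 15 = 133.

133 chords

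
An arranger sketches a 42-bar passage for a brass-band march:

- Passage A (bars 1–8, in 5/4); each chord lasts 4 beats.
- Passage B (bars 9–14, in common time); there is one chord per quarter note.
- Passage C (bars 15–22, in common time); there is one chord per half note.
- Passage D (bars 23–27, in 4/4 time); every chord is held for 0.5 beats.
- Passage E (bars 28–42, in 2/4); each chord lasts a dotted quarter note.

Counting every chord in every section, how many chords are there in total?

A: 8 bars × 5 beats = 40 beats; 4 beats/chord → 10 chords.
B: 6 bars × 4 beats = 24 beats; 1 beat/chord → 24 chords.
C: 8 bars × 4 beats = 32 beats; 2 beats/chord → 16 chords.
D: 5 bars × 4 beats = 20 beats; 0.5 beats/chord → 40 chords.
E: 15 bars × 2 beats = 30 beats; 1.5 beats/chord → 20 chords.
Total: 10 + 24 + 16 + 40 + 20 = 110.

110 chords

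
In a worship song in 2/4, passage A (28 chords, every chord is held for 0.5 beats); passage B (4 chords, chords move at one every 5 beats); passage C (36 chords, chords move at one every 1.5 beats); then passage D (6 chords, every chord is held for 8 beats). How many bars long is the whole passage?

A: 28 × 0.5 = 14 beats = 7 bars.
B: 4 × 5 = 20 beats = 10 bars.
C: 36 × 1.5 = 54 beats = 27 bars.
D: 6 × 8 = 48 beats = 24 bars.
Total: 7 + 10 + 27 + 24 = 68 bars.

68 bars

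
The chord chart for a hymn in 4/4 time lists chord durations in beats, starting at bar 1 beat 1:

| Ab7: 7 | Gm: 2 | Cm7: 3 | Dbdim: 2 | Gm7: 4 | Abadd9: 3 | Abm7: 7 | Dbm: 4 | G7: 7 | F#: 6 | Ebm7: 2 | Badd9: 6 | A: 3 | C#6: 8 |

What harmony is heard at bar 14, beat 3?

A

Beat 3 of bar 14 is beat (14−1)×4 + 3 = 55 overall.
Running totals: Ab7 ends at 7, Gm ends at 9, Cm7 ends at 12, Dbdim ends at 14, Gm7 ends at 18, Abadd9 ends at 21, Abm7 ends at 28, Dbm ends at 32, G7 ends at 39, F# ends at 45, Ebm7 ends at 47, Badd9 ends at 53, A ends at 56.
Beat 55 falls within A.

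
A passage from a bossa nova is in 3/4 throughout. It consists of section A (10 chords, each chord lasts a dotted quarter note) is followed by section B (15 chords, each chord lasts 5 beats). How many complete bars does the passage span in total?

30 bars

A: 10 × 1.5 = 15 beats = 5 bars.
B: 15 × 5 = 75 beats = 25 bars.
Total: 5 + 25 = 30 bars.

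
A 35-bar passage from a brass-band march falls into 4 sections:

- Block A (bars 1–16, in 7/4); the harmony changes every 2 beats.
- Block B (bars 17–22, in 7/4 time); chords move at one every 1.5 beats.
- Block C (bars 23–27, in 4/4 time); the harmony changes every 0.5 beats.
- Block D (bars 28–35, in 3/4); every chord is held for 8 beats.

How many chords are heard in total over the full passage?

A: 16 bars × 7 beats = 112 beats; 2 beats/chord → 56 chords.
B: 6 bars × 7 beats = 42 beats; 1.5 beats/chord → 28 chords.
C: 5 bars × 4 beats = 20 beats; 0.5 beats/chord → 40 chords.
D: 8 bars × 3 beats = 24 beats; 8 beats/chord → 3 chords.
Total: 56 + 28 + 40 + 3 = 127.

127 chords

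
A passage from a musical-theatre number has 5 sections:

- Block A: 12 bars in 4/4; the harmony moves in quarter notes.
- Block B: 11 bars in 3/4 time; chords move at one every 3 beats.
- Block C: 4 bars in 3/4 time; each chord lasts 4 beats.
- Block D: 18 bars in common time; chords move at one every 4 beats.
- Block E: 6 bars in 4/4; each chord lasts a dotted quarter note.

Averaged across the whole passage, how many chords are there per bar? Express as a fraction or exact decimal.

32/17 chords per bar

A: 12 bars of 4 beats is 48 beats; at 1 beat each that's 48 chords.
B: 11 bars of 3 beats is 33 beats; at 3 beats each that's 11 chords.
C: 4 bars of 3 beats is 12 beats; at 4 beats each that's 3 chords.
D: 18 bars of 4 beats is 72 beats; at 4 beats each that's 18 chords.
E: 6 bars of 4 beats is 24 beats; at 1.5 beats each that's 16 chords.
Overall: 96 chords over 51 bars → 96/51 = 32/17 chords per bar.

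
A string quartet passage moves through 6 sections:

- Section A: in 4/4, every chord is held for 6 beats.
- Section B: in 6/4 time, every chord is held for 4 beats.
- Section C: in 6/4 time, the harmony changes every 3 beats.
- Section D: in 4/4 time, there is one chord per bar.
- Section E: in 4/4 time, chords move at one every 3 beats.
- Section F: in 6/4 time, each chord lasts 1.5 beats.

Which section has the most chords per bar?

A: each chord is 6 beats in 4/4, so 2/3 per bar.
B: each chord is 4 beats in 6/4, so 1.5 per bar.
C: each chord is 3 beats in 6/4, so 2 per bar.
D: each chord is 4 beats in 4/4, so 1 per bar.
E: each chord is 3 beats in 4/4, so 4/3 per bar.
F: each chord is 1.5 beats in 6/4, so 4 per bar.
Fastest is F at 4 chords/bar.

Section F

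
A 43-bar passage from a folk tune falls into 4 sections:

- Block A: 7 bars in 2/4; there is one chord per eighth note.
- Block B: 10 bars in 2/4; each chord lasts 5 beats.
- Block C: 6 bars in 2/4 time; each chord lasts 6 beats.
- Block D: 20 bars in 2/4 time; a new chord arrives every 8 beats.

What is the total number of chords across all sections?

A: 7·2 = 14 beats, 14/0.5 = 28 chords.
B: 10·2 = 20 beats, 20/5 = 4 chords.
C: 6·2 = 12 beats, 12/6 = 2 chords.
D: 20·2 = 40 beats, 40/8 = 5 chords.
Total: 28 + 4 + 2 + 5 = 39.

39 chords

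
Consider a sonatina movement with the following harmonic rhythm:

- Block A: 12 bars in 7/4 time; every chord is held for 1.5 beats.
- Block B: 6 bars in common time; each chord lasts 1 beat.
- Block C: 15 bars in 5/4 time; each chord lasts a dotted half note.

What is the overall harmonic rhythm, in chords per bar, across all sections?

A: 12 bars of 7 beats is 84 beats; at 1.5 beats each that's 56 chords.
B: 6 bars of 4 beats is 24 beats; at 1 beat each that's 24 chords.
C: 15 bars of 5 beats is 75 beats; at 3 beats each that's 25 chords.
Overall: 105 chords over 33 bars → 105/33 = 35/11 chords per bar.

35/11 chords per bar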